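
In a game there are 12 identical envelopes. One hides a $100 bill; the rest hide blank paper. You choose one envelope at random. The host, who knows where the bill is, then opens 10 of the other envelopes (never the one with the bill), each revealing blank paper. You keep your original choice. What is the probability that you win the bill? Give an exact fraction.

The host can always open 10 empty envelopes regardless of your choice, so the reveals give no information about your original envelope.
P(win by staying) = 1/12.

1/12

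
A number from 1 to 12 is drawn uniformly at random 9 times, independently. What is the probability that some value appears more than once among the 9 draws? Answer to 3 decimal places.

P(all 9 different) = 12/12 · 11/12 · ··· · 4/12 ≈ 0.015.
P(at least two equal) = 1 − 0.015 = 0.985.

0.985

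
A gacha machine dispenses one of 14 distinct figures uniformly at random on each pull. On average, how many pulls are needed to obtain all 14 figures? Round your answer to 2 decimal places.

After i distinct types are collected, each trial gives a new one with probability (14−i)/14, so the expected wait for the next new type is 14/(14−i).
E = 14/14 + 14/13 + 14/12 + 14/11 + 14/10 + 14/9 + 14/8 + 14/7 + 14/6 + 14/5 + 14/4 + 14/3 + 14/2 + 14/1 = 1171733/25740 ≈ 45.52.

45.52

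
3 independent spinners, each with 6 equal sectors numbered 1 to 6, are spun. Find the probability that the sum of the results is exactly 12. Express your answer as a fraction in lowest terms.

25/216

There are 6^3 = 216 equally likely outcomes.
The number of ordered 3-tuples from {1,…,6} summing to 12 is 25.
P(sum = 12) = 25/216.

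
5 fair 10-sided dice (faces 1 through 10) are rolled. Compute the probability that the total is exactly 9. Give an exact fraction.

There are 10^5 = 100000 equally likely outcomes.
The number of ordered 5-tuples from {1,…,10} summing to 9 is 70.
P(sum = 9) = 70/100000 = 7/10000.

7/10000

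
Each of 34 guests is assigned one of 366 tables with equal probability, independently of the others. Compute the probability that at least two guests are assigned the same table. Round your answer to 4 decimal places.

0.7944

It's easier to compute the probability that all 34 are distinct.
P(all distinct) = 366/366 · 365/366 · ··· · 333/366 ≈ 0.2056.
So the probability of at least one match is 1 − 0.2056 = 0.7944.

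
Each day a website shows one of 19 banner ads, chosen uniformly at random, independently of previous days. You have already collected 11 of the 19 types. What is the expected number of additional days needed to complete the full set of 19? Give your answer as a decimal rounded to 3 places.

51.639

Starting from 11 distinct types, each trial gives a new one with probability (19−i)/19 when i types are held, so the wait for the next new type is 19/(19−i).
E = 19/8 + 19/7 + 19/6 + 19/5 + 19/4 + 19/3 + 19/2 + 19/1 = 14459/280 ≈ 51.639.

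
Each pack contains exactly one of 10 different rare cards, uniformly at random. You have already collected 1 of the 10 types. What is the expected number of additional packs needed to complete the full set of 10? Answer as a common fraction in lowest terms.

Starting from 1 distinct type, each trial gives a new one with probability (10−i)/10 when i types are held, so the wait for the next new type is 10/(10−i).
E = 10/9 + 10/8 + 10/7 + 10/6 + 10/5 + 10/4 + 10/3 + 10/2 + 10/1 = 7129/252.

7129/252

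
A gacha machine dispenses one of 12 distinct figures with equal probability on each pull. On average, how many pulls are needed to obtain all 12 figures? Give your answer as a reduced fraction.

86021/2310

After i distinct types are collected, each trial gives a new one with probability (12−i)/12, so the expected wait for the next new type is 12/(12−i).
E = 12/12 + 12/11 + 12/10 + 12/9 + 12/8 + 12/7 + 12/6 + 12/5 + 12/4 + 12/3 + 12/2 + 12/1 = 86021/2310.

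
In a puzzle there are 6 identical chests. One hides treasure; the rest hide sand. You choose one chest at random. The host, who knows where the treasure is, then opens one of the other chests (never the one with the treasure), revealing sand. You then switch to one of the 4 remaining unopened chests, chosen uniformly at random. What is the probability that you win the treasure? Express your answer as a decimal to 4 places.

0.2083

Your original chest holds the treasure with probability 1/6, so the other 5 collectively hold it with probability 5/6.
The host can always find an empty chest to open, so this doesn't change that 5/6; it is now spread over the 4 remaining unopened chests.
P(win by switching) = (5/6) · (1/4) = 5/24 ≈ 0.2083.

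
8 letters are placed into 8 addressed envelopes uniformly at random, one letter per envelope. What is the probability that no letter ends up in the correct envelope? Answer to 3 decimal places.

This is the derangement probability: permutations of 8 with no fixed point.
D(8) = 8! · (1 − 1/1! + 1/2! − ··· + (−1)^8/8!) = 14833.
P = 14833/40320 = 2119/5760 ≈ 0.368.

0.368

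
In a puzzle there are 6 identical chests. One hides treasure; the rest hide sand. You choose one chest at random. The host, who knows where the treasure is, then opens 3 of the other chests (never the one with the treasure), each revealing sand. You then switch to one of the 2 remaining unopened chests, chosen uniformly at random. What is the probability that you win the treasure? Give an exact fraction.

5/12

Your original chest holds the treasure with probability 1/6, so the other 5 collectively hold it with probability 5/6.
The host can always find 3 empty chests to open, so the reveals don't change that 5/6; it is now spread over the 2 remaining unopened chests.
P(win by switching) = (5/6) · (1/2) = 5/12.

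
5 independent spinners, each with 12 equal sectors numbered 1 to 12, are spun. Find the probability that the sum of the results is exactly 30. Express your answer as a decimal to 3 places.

There are 12^5 = 248832 equally likely outcomes.
The number of ordered 5-tuples from {1,…,12} summing to 30 is 11901.
P(sum = 30) = 11901/248832 = 3967/82944 ≈ 0.048.

0.048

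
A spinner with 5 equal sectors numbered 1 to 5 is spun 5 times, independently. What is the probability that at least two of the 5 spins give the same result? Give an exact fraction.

P(all 5 different) = 5/5 · 4/5 · ··· · 1/5 = 24/625.
P(at least two equal) = 1 − 24/625 = 601/625.

601/625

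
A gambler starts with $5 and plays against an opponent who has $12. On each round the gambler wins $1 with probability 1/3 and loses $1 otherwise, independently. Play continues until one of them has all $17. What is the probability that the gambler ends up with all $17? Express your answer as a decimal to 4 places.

0.0002

Let r = q/p = (2/3)/(1/3) = 2. The recurrence P(i) = p·P(i+1) + q·P(i−1) with P(0)=0, P(17)=1 gives P(i) = (1 − r^i)/(1 − r^17).
P(5) = (1 − (2)^5) / (1 − (2)^17) = 31/131071 ≈ 0.0002.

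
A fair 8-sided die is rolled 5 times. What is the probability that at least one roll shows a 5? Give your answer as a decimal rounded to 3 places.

P(no roll shows a 5) = (7/8)^5 ≈ 0.513.
P(at least one) = 1 − 0.513 = 0.487.

0.487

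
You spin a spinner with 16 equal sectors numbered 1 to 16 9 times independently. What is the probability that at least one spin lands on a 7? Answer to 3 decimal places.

0.441

P(no spin lands on a 7) = (15/16)^9 ≈ 0.559.
P(at least one) = 1 − 0.559 = 0.441.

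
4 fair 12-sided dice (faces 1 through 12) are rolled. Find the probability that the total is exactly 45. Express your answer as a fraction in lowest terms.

5/5184

There are 12^4 = 20736 equally likely outcomes.
The number of ordered 4-tuples from {1,…,12} summing to 45 is 20.
P(sum = 45) = 20/20736 = 5/5184.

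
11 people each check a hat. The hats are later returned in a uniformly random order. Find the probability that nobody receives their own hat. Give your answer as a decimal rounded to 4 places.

This is the derangement probability: permutations of 11 with no fixed point.
D(11) = 11! · (1 − 1/1! + 1/2! − ··· + (−1)^11/11!) = 14684570.
P = 14684570/39916800 = 1468457/3991680 ≈ 0.3679.

0.3679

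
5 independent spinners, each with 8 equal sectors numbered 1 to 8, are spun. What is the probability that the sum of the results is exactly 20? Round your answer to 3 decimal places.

There are 8^5 = 32768 equally likely outcomes.
The number of ordered 5-tuples from {1,…,8} summing to 20 is 2226.
P(sum = 20) = 2226/32768 = 1113/16384 ≈ 0.068.

0.068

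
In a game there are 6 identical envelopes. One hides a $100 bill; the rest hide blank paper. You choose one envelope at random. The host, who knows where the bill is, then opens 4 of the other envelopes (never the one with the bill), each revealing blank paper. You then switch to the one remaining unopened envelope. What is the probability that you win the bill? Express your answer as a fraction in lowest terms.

5/6

Your original envelope holds the bill with probability 1/6, so the other 5 collectively hold it with probability 5/6.
The host can always find 4 empty envelopes to open, so the reveals don't change that 5/6; it is now spread over the 1 remaining unopened envelope.
P(win by switching) = (5/6) · (1/1) = 5/6.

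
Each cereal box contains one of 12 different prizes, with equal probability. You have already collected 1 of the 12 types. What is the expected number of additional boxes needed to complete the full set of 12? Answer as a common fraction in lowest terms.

83711/2310

Starting from 1 distinct type, each trial gives a new one with probability (12−i)/12 when i types are held, so the wait for the next new type is 12/(12−i).
E = 12/11 + 12/10 + 12/9 + 12/8 + 12/7 + 12/6 + 12/5 + 12/4 + 12/3 + 12/2 + 12/1 = 83711/2310.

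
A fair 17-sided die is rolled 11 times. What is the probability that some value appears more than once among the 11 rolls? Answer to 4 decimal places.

P(all 11 different) = 17/17 · 16/17 · ··· · 7/17 ≈ 0.0144.
P(at least two equal) = 1 − 0.0144 = 0.9856.

0.9856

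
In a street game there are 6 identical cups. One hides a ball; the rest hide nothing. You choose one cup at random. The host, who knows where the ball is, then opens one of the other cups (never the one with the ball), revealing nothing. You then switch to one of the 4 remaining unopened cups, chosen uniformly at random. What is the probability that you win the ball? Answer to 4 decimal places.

Your original cup holds the ball with probability 1/6, so the other 5 collectively hold it with probability 5/6.
The host can always find an empty cup to open, so this doesn't change that 5/6; it is now spread over the 4 remaining unopened cups.
P(win by switching) = (5/6) · (1/4) = 5/24 ≈ 0.2083.

0.2083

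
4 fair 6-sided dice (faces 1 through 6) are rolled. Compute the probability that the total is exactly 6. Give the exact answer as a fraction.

There are 6^4 = 1296 equally likely outcomes.
The number of ordered 4-tuples from {1,…,6} summing to 6 is 10.
P(sum = 6) = 10/1296 = 5/648.

5/648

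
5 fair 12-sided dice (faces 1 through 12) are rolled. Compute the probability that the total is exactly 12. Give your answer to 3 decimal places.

There are 12^5 = 248832 equally likely outcomes.
The number of ordered 5-tuples from {1,…,12} summing to 12 is 330.
P(sum = 12) = 330/248832 = 55/41472 ≈ 0.001.

0.001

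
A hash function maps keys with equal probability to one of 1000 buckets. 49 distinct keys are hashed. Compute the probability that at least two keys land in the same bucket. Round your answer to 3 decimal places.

It's easier to compute the probability that all 49 are distinct.
P(all distinct) = 1000/1000 · 999/1000 · ··· · 952/1000 ≈ 0.303.
So the probability of at least one match is 1 − 0.303 = 0.697.

0.697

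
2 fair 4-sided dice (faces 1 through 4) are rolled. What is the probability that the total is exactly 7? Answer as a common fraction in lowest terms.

There are 4^2 = 16 equally likely outcomes.
The number of ordered 2-tuples from {1,…,4} summing to 7 is 2.
P(sum = 7) = 2/16 = 1/8.

1/8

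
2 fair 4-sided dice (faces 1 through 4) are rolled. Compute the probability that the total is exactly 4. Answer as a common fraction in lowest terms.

3/16

There are 4^2 = 16 equally likely outcomes.
The number of ordered 2-tuples from {1,…,4} summing to 4 is 3.
P(sum = 4) = 3/16.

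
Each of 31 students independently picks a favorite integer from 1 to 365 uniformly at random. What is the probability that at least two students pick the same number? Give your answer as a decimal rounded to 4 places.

0.7305

It's easier to compute the probability that all 31 are distinct.
P(all distinct) = 365/365 · 364/365 · ··· · 335/365 ≈ 0.2695.
So the probability of at least one match is 1 − 0.2695 = 0.7305.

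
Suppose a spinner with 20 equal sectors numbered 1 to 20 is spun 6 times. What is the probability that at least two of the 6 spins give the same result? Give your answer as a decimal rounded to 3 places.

P(all 6 different) = 20/20 · 19/20 · ··· · 15/20 ≈ 0.436.
P(at least two equal) = 1 − 0.436 = 0.564.

0.564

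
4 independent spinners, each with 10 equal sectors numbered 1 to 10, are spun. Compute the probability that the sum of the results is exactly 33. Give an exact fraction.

There are 10^4 = 10000 equally likely outcomes.
The number of ordered 4-tuples from {1,…,10} summing to 33 is 120.
P(sum = 33) = 120/10000 = 3/250.

3/250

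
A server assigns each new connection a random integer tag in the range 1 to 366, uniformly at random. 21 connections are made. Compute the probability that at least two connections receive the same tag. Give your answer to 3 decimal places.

0.443

It's easier to compute the probability that all 21 are distinct.
P(all distinct) = 366/366 · 365/366 · ··· · 346/366 ≈ 0.557.
So the probability of at least one match is 1 − 0.557 = 0.443.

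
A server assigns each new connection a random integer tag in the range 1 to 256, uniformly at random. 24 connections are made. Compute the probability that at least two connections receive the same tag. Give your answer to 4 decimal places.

0.6713

It's easier to compute the probability that all 24 are distinct.
P(all distinct) = 256/256 · 255/256 · ··· · 233/256 ≈ 0.3287.
So the probability of at least one match is 1 − 0.3287 = 0.6713.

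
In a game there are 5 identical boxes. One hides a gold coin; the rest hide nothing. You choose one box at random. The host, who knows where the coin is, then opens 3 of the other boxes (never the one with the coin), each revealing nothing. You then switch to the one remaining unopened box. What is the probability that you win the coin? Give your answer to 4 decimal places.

Your original box holds the coin with probability 1/5, so the other 4 collectively hold it with probability 4/5.
The host can always find 3 empty boxes to open, so the reveals don't change that 4/5; it is now spread over the 1 remaining unopened box.
P(win by switching) = (4/5) · (1/1) = 4/5 ≈ 0.8000.

0.8000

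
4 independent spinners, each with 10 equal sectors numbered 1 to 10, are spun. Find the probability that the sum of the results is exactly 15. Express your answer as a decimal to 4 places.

0.0348

There are 10^4 = 10000 equally likely outcomes.
The number of ordered 4-tuples from {1,…,10} summing to 15 is 348.
P(sum = 15) = 348/10000 = 87/2500 ≈ 0.0348.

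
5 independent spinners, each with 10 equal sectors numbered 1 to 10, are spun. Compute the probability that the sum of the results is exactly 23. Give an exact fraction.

121/2500

There are 10^5 = 100000 equally likely outcomes.
The number of ordered 5-tuples from {1,…,10} summing to 23 is 4840.
P(sum = 23) = 4840/100000 = 121/2500.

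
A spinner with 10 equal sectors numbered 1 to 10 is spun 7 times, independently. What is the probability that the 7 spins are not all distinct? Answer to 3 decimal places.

0.940

P(all 7 different) = 10/10 · 9/10 · ··· · 4/10 ≈ 0.060.
P(at least two equal) = 1 − 0.060 = 0.940.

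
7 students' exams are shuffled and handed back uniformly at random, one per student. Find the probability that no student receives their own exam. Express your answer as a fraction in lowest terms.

This is the derangement probability: permutations of 7 with no fixed point.
D(7) = 7! · (1 − 1/1! + 1/2! − ··· + (−1)^7/7!) = 1854.
P = 1854/5040 = 103/280.

103/280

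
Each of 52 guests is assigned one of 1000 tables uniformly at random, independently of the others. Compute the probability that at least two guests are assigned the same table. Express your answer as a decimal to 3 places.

It's easier to compute the probability that all 52 are distinct.
P(all distinct) = 1000/1000 · 999/1000 · ··· · 949/1000 ≈ 0.259.
So the probability of at least one match is 1 − 0.259 = 0.741.

0.741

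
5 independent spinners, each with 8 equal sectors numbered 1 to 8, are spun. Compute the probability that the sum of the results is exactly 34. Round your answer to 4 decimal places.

0.0064

There are 8^5 = 32768 equally likely outcomes.
The number of ordered 5-tuples from {1,…,8} summing to 34 is 210.
P(sum = 34) = 210/32768 = 105/16384 ≈ 0.0064.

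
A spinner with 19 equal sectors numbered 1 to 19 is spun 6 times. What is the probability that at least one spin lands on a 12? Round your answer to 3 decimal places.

P(no spin lands on a 12) = (18/19)^6 ≈ 0.723.
P(at least one) = 1 − 0.723 = 0.277.

0.277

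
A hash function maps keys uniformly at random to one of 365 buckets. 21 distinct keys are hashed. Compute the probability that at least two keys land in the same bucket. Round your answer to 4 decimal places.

0.4437

It's easier to compute the probability that all 21 are distinct.
P(all distinct) = 365/365 · 364/365 · ··· · 345/365 ≈ 0.5563.
So the probability of at least one match is 1 − 0.5563 = 0.4437.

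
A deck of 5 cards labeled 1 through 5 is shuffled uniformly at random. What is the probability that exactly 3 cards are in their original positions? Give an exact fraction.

Choose which 3 of the 5 are fixed: C(5,3) = 10 ways.
The remaining 2 must have no fixed point: D(2) = 1.
P = 10·1/120 = 1/12.

1/12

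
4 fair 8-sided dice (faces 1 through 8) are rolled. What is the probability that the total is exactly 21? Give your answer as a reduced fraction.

71/1024

There are 8^4 = 4096 equally likely outcomes.
The number of ordered 4-tuples from {1,…,8} summing to 21 is 284.
P(sum = 21) = 284/4096 = 71/1024.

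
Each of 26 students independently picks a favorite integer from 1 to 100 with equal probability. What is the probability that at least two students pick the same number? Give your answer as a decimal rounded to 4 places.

0.9718

It's easier to compute the probability that all 26 are distinct.
P(all distinct) = 100/100 · 99/100 · ··· · 75/100 ≈ 0.0282.
So the probability of at least one match is 1 − 0.0282 = 0.9718.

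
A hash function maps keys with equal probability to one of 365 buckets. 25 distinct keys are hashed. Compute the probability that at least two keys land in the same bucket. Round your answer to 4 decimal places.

It's easier to compute the probability that all 25 are distinct.
P(all distinct) = 365/365 · 364/365 · ··· · 341/365 ≈ 0.4313.
So the probability of at least one match is 1 − 0.4313 = 0.5687.

0.5687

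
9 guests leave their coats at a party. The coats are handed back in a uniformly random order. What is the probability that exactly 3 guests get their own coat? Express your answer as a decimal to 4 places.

0.0613

Choose which 3 of the 9 are fixed: C(9,3) = 84 ways.
The remaining 6 must have no fixed point: D(6) = 265.
P = 84·265/362880 = 53/864 ≈ 0.0613.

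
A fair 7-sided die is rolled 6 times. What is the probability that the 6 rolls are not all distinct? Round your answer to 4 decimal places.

P(all 6 different) = 7/7 · 6/7 · ··· · 2/7 ≈ 0.0428.
P(at least two equal) = 1 − 0.0428 = 0.9572.

0.9572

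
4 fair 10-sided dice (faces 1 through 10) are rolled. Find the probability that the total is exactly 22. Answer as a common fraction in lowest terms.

There are 10^4 = 10000 equally likely outcomes.
The number of ordered 4-tuples from {1,…,10} summing to 22 is 670.
P(sum = 22) = 670/10000 = 67/1000.

67/1000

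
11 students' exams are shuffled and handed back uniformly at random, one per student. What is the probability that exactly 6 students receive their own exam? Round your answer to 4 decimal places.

0.0005

Choose which 6 of the 11 are fixed: C(11,6) = 462 ways.
The remaining 5 must have no fixed point: D(5) = 44.
P = 462·44/39916800 = 11/21600 ≈ 0.0005.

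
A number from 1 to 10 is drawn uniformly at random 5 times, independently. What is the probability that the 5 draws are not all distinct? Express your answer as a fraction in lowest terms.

436/625

P(all 5 different) = 10/10 · 9/10 · ··· · 6/10 = 189/625.
P(at least two equal) = 1 − 189/625 = 436/625.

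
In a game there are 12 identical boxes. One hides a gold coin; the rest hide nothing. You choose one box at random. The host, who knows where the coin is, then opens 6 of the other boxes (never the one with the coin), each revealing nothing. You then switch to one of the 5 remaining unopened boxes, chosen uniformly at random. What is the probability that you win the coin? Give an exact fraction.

Your original box holds the coin with probability 1/12, so the other 11 collectively hold it with probability 11/12.
The host can always find 6 empty boxes to open, so the reveals don't change that 11/12; it is now spread over the 5 remaining unopened boxes.
P(win by switching) = (11/12) · (1/5) = 11/60.

11/60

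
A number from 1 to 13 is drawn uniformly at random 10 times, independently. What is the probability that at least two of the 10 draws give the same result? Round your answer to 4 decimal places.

0.9925

P(all 10 different) = 13/13 · 12/13 · ··· · 4/13 ≈ 0.0075.
P(at least two equal) = 1 − 0.0075 = 0.9925.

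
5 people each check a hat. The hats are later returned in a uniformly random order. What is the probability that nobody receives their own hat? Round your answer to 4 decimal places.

This is the derangement probability: permutations of 5 with no fixed point.
D(5) = 5! · (1 − 1/1! + 1/2! − ··· + (−1)^5/5!) = 44.
P = 44/120 = 11/30 ≈ 0.3667.

0.3667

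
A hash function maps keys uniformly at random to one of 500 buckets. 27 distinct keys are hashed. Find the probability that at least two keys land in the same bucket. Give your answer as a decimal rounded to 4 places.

0.5107

It's easier to compute the probability that all 27 are distinct.
P(all distinct) = 500/500 · 499/500 · ··· · 474/500 ≈ 0.4893.
So the probability of at least one match is 1 − 0.4893 = 0.5107.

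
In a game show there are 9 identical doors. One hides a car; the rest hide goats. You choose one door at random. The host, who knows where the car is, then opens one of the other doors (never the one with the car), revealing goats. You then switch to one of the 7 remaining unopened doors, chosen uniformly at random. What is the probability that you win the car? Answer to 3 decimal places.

Your original door holds the car with probability 1/9, so the other 8 collectively hold it with probability 8/9.
The host can always find an empty door to open, so this doesn't change that 8/9; it is now spread over the 7 remaining unopened doors.
P(win by switching) = (8/9) · (1/7) = 8/63 ≈ 0.127.

0.127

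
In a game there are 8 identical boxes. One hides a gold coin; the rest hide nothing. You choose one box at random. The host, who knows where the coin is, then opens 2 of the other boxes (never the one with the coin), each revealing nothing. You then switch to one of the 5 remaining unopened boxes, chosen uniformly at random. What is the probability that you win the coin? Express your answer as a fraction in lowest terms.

Your original box holds the coin with probability 1/8, so the other 7 collectively hold it with probability 7/8.
The host can always find 2 empty boxes to open, so the reveals don't change that 7/8; it is now spread over the 5 remaining unopened boxes.
P(win by switching) = (7/8) · (1/5) = 7/40.

7/40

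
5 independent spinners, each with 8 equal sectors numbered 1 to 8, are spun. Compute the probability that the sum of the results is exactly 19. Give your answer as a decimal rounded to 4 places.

0.0613

There are 8^5 = 32768 equally likely outcomes.
The number of ordered 5-tuples from {1,…,8} summing to 19 is 2010.
P(sum = 19) = 2010/32768 = 1005/16384 ≈ 0.0613.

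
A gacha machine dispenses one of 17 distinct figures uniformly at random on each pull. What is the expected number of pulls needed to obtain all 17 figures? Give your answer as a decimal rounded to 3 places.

After i distinct types are collected, each trial gives a new one with probability (17−i)/17, so the expected wait for the next new type is 17/(17−i).
E = 17/17 + 17/16 + 17/15 + 17/14 + 17/13 + 17/12 + 17/11 + 17/10 + 17/9 + 17/8 + 17/7 + 17/6 + 17/5 + 17/4 + 17/3 + 17/2 + 17/1 = 42142223/720720 ≈ 58.472.

58.472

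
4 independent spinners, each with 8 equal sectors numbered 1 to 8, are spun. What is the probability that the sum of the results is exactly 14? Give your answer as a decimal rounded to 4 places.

There are 8^4 = 4096 equally likely outcomes.
The number of ordered 4-tuples from {1,…,8} summing to 14 is 246.
P(sum = 14) = 246/4096 = 123/2048 ≈ 0.0601.

0.0601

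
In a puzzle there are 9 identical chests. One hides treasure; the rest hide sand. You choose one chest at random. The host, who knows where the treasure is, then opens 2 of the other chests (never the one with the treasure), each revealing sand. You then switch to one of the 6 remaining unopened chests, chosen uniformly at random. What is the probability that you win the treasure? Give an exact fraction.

Your original chest holds the treasure with probability 1/9, so the other 8 collectively hold it with probability 8/9.
The host can always find 2 empty chests to open, so the reveals don't change that 8/9; it is now spread over the 6 remaining unopened chests.
P(win by switching) = (8/9) · (1/6) = 4/27.

4/27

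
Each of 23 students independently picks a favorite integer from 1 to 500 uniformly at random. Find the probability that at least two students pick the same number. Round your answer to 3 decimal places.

0.402

It's easier to compute the probability that all 23 are distinct.
P(all distinct) = 500/500 · 499/500 · ··· · 478/500 ≈ 0.598.
So the probability of at least one match is 1 − 0.598 = 0.402.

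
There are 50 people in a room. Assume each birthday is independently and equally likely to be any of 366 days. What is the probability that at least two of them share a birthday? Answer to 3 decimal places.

It's easier to compute the probability that all 50 are distinct.
P(all distinct) = 366/366 · 365/366 · ··· · 317/366 ≈ 0.030.
So the probability of at least one match is 1 − 0.030 = 0.970.

0.970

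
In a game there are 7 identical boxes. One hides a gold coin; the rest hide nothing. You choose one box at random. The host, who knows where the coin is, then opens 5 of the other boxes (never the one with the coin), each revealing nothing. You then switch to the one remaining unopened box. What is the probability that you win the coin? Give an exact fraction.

Your original box holds the coin with probability 1/7, so the other 6 collectively hold it with probability 6/7.
The host can always find 5 empty boxes to open, so the reveals don't change that 6/7; it is now spread over the 1 remaining unopened box.
P(win by switching) = (6/7) · (1/1) = 6/7.

6/7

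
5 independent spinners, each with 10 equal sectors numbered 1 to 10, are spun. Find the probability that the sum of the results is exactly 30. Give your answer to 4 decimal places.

There are 10^5 = 100000 equally likely outcomes.
The number of ordered 5-tuples from {1,…,10} summing to 30 is 5631.
P(sum = 30) = 5631/100000 ≈ 0.0563.

0.0563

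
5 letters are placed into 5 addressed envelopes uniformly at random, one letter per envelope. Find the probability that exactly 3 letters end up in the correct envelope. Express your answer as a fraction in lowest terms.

Choose which 3 of the 5 are fixed: C(5,3) = 10 ways.
The remaining 2 must have no fixed point: D(2) = 1.
P = 10·1/120 = 1/12.

1/12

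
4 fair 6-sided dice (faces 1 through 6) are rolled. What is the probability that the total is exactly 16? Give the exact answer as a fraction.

There are 6^4 = 1296 equally likely outcomes.
The number of ordered 4-tuples from {1,…,6} summing to 16 is 125.
P(sum = 16) = 125/1296.

125/1296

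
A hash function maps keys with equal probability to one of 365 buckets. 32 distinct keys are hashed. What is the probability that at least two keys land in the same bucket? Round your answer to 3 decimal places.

It's easier to compute the probability that all 32 are distinct.
P(all distinct) = 365/365 · 364/365 · ··· · 334/365 ≈ 0.247.
So the probability of at least one match is 1 − 0.247 = 0.753.

0.753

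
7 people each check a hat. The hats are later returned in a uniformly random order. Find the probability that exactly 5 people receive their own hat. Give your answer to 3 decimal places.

Choose which 5 of the 7 are fixed: C(7,5) = 21 ways.
The remaining 2 must have no fixed point: D(2) = 1.
P = 21·1/5040 = 1/240 ≈ 0.004.

0.004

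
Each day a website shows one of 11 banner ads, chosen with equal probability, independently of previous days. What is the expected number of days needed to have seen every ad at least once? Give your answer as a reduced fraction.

After i distinct types are collected, each trial gives a new one with probability (11−i)/11, so the expected wait for the next new type is 11/(11−i).
E = 11/11 + 11/10 + 11/9 + 11/8 + 11/7 + 11/6 + 11/5 + 11/4 + 11/3 + 11/2 + 11/1 = 83711/2520.

83711/2520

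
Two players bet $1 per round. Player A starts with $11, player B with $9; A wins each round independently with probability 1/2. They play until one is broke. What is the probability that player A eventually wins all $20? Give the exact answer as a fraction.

With a fair step, P(i) = ½P(i−1) + ½P(i+1) with P(0)=0, P(20)=1 has the linear solution P(i) = i/20.
P(11) = 11/20.

11/20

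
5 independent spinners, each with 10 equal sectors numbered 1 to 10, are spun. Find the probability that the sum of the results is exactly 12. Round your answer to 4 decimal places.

0.0033

There are 10^5 = 100000 equally likely outcomes.
The number of ordered 5-tuples from {1,…,10} summing to 12 is 330.
P(sum = 12) = 330/100000 = 33/10000 ≈ 0.0033.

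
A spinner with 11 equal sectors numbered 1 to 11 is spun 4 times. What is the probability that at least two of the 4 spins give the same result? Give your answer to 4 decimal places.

P(all 4 different) = 11/11 · 10/11 · ··· · 8/11 ≈ 0.5409.
P(at least two equal) = 1 − 0.5409 = 0.4591.

0.4591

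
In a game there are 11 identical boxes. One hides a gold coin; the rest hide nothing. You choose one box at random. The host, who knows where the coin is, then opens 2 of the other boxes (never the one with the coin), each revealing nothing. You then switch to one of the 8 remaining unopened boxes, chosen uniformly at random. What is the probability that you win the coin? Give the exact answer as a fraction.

Your original box holds the coin with probability 1/11, so the other 10 collectively hold it with probability 10/11.
The host can always find 2 empty boxes to open, so the reveals don't change that 10/11; it is now spread over the 8 remaining unopened boxes.
P(win by switching) = (10/11) · (1/8) = 5/44.

5/44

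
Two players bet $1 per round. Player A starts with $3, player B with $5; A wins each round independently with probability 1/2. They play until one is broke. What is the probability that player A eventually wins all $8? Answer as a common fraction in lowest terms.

With a fair step, P(i) = ½P(i−1) + ½P(i+1) with P(0)=0, P(8)=1 has the linear solution P(i) = i/8.
P(3) = 3/8.

3/8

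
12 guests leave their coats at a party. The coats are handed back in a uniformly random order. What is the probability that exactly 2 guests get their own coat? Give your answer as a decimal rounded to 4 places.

Choose which 2 of the 12 are fixed: C(12,2) = 66 ways.
The remaining 10 must have no fixed point: D(10) = 1334961.
P = 66·1334961/479001600 = 16481/89600 ≈ 0.1839.

0.1839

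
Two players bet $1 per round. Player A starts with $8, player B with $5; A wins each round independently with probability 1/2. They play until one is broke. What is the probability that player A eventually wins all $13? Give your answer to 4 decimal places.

0.6154

With a fair step, P(i) = ½P(i−1) + ½P(i+1) with P(0)=0, P(13)=1 has the linear solution P(i) = i/13.
P(8) = 8/13 ≈ 0.6154.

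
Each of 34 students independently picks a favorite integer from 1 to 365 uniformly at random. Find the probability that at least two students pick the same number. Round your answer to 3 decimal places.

It's easier to compute the probability that all 34 are distinct.
P(all distinct) = 365/365 · 364/365 · ··· · 332/365 ≈ 0.205.
So the probability of at least one match is 1 − 0.205 = 0.795.

0.795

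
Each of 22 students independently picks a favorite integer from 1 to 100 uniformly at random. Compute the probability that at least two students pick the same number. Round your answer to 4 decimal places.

0.9176

It's easier to compute the probability that all 22 are distinct.
P(all distinct) = 100/100 · 99/100 · ··· · 79/100 ≈ 0.0824.
So the probability of at least one match is 1 − 0.0824 = 0.9176.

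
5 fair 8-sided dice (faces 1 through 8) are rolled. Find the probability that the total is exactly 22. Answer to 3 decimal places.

0.075

There are 8^5 = 32768 equally likely outcomes.
The number of ordered 5-tuples from {1,…,8} summing to 22 is 2460.
P(sum = 22) = 2460/32768 = 615/8192 ≈ 0.075.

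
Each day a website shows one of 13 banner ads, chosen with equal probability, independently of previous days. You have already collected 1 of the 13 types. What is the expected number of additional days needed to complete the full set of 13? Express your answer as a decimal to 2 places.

40.34

Starting from 1 distinct type, each trial gives a new one with probability (13−i)/13 when i types are held, so the wait for the next new type is 13/(13−i).
E = 13/12 + 13/11 + 13/10 + 13/9 + 13/8 + 13/7 + 13/6 + 13/5 + 13/4 + 13/3 + 13/2 + 13/1 = 1118273/27720 ≈ 40.34.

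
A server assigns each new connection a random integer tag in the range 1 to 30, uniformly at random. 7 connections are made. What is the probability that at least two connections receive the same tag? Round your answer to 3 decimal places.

It's easier to compute the probability that all 7 are distinct.
P(all distinct) = 30/30 · 29/30 · ··· · 24/30 ≈ 0.469.
So the probability of at least one match is 1 − 0.469 = 0.531.

0.531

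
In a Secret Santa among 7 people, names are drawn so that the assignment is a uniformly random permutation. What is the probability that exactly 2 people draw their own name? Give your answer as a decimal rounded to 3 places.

0.183

Choose which 2 of the 7 are fixed: C(7,2) = 21 ways.
The remaining 5 must have no fixed point: D(5) = 44.
P = 21·44/5040 = 11/60 ≈ 0.183.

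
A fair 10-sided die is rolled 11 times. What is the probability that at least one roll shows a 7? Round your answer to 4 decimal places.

P(no roll shows a 7) = (9/10)^11 ≈ 0.3138.
P(at least one) = 1 − 0.3138 = 0.6862.

0.6862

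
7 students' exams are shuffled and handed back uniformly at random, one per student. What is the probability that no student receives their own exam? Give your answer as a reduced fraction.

103/280

This is the derangement probability: permutations of 7 with no fixed point.
D(7) = 7! · (1 − 1/1! + 1/2! − ··· + (−1)^7/7!) = 1854.
P = 1854/5040 = 103/280.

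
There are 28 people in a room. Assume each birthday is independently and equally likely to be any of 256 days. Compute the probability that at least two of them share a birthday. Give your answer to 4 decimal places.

It's easier to compute the probability that all 28 are distinct.
P(all distinct) = 256/256 · 255/256 · ··· · 229/256 ≈ 0.2160.
So the probability of at least one match is 1 − 0.2160 = 0.7840.

0.7840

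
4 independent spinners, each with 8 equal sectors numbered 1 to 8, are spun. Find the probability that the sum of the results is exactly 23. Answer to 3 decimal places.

0.050

There are 8^4 = 4096 equally likely outcomes.
The number of ordered 4-tuples from {1,…,8} summing to 23 is 204.
P(sum = 23) = 204/4096 = 51/1024 ≈ 0.050.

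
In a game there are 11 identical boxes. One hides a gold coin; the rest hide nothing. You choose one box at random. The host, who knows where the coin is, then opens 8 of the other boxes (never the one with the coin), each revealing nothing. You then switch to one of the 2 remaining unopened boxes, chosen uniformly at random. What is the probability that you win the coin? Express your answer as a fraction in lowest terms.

Your original box holds the coin with probability 1/11, so the other 10 collectively hold it with probability 10/11.
The host can always find 8 empty boxes to open, so the reveals don't change that 10/11; it is now spread over the 2 remaining unopened boxes.
P(win by switching) = (10/11) · (1/2) = 5/11.

5/11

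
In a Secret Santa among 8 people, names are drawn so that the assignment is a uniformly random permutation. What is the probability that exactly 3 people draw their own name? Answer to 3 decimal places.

0.061

Choose which 3 of the 8 are fixed: C(8,3) = 56 ways.
The remaining 5 must have no fixed point: D(5) = 44.
P = 56·44/40320 = 11/180 ≈ 0.061.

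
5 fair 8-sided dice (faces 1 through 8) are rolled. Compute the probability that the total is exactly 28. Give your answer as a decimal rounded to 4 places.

0.0449

There are 8^5 = 32768 equally likely outcomes.
The number of ordered 5-tuples from {1,…,8} summing to 28 is 1470.
P(sum = 28) = 1470/32768 = 735/16384 ≈ 0.0449.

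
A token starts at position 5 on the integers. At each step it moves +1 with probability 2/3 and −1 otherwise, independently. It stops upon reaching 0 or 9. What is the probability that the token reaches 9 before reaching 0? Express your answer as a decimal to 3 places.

0.971

Let r = q/p = (1/3)/(2/3) = 1/2. The recurrence P(i) = p·P(i+1) + q·P(i−1) with P(0)=0, P(9)=1 gives P(i) = (1 − r^i)/(1 − r^9).
P(5) = (1 − (1/2)^5) / (1 − (1/2)^9) = 496/511 ≈ 0.971.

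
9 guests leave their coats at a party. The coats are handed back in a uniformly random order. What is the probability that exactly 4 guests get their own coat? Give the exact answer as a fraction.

Choose which 4 of the 9 are fixed: C(9,4) = 126 ways.
The remaining 5 must have no fixed point: D(5) = 44.
P = 126·44/362880 = 11/720.

11/720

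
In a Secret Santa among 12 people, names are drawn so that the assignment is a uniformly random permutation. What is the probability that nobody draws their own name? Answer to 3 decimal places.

0.368

This is the derangement probability: permutations of 12 with no fixed point.
D(12) = 12! · (1 − 1/1! + 1/2! − ··· + (−1)^12/12!) = 176214841.
P = 176214841/479001600 = 16019531/43545600 ≈ 0.368.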